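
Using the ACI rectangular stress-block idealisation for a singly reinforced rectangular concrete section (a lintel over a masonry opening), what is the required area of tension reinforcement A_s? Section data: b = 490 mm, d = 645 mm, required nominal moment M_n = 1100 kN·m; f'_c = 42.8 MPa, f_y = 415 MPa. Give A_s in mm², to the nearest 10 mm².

A_s ≈ 4470 mm²

With M_n = 0.85 f'_c a b (d − a/2), solve the quadratic for a:
a = d − √(d² − 2M_n/(0.85 f'_c b)) = 645 − √(645² − 2 × 1100×10⁶/(0.85 × 42.8 × 490)) = 104.06 mm.
A_s = 0.85 f'_c a b / f_y = 0.85 × 42.8 × 104.06 × 490 / 415 = 4469.9 mm².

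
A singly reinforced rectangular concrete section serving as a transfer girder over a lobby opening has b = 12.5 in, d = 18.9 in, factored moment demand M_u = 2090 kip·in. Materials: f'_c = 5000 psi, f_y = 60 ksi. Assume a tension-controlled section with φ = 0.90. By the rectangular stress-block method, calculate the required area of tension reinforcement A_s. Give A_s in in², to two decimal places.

M_n = M_u/φ = 2090/0.90 = 2322.22 kip·in.
From M_n = 0.85 f'_c a b (d − a/2):
a = d − √(d² − 2M_n/(0.85 f'_c b)) = 18.9 − √(18.9² − 2 × 2322.22/(0.85 × 5 × 12.5)) = 2.475 in.
A_s = 0.85 f'_c a b / f_y = 0.85 × 5 × 2.475 × 12.5 / 60 = 2.191 in².

A_s ≈ 2.19 in²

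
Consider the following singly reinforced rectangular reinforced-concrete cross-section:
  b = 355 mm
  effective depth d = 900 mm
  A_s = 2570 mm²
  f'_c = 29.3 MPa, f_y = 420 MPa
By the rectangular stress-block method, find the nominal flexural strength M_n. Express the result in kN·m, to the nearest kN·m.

M_n ≈ 906 kN·m

T = A_s f_y = 2570 × 420 = 1079400 N = 1079.4 kN.
From C = T: a = T/(0.85 f'_c b) = 1079400/(0.85 × 29.3 × 355) = 122.09 mm.
M_n = T(d − a/2) = 1079.4 kN × (900 − 61.045) mm = 905.57 kN·m.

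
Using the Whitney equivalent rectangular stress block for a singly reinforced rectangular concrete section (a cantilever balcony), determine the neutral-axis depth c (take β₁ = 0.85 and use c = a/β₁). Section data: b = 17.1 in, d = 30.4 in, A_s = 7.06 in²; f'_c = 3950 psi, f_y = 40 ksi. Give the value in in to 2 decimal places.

c ≈ 5.79 in

T = A_s f_y = 7.06 × 40 = 282.4 kips.
a = T/(0.85 f'_c b) = 282.4/(0.85 × 3.95 × 17.1) = 4.9187 in.
With β₁ = 0.85, c = a/β₁ = 4.9187/0.85 = 5.79 in.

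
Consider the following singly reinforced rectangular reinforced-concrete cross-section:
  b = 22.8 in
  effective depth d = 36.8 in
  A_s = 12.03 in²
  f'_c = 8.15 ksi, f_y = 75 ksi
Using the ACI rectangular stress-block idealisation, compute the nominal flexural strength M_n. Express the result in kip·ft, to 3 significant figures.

M_n ≈ 2550 kip·ft

T = A_s f_y = 12.03 × 75 = 902.25 kips.
a = T/(0.85 f'_c b) = 902.25/(0.85 × 8.15 × 22.8) = 5.712 in.
M_n = T(d − a/2) = 902.25 × (36.8 − 2.856) = 30626.0 kip·in = 30626.0/12 = 2552.17 kip·ft.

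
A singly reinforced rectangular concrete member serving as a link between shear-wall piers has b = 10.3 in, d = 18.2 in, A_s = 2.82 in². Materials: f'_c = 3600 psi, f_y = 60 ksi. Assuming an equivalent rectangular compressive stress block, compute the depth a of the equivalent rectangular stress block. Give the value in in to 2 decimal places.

T = A_s f_y = 2.82 × 60 = 169.2 kips.
a = T/(0.85 f'_c b) = 169.2/(0.85 × 3.6 × 10.3) = 5.37 in.

a ≈ 5.37 in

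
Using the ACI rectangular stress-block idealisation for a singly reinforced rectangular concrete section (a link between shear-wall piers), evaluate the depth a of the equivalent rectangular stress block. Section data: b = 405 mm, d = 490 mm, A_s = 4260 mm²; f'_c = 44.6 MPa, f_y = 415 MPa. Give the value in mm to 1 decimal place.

a ≈ 115.1 mm

T = A_s f_y = 4260 × 415 = 1767900 N = 1767.9 kN.
Setting C = 0.85 f'_c a b equal to T: a = 1767900/(0.85 × 44.6 × 405) = 115.1 mm.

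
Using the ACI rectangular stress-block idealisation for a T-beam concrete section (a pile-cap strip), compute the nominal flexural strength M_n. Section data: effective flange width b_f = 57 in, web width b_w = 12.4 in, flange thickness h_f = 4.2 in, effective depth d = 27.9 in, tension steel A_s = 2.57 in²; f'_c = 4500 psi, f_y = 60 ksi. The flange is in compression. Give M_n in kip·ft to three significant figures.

Tension: T = A_s f_y = 2.57 × 60 = 154.2 kips.
Try a within the flange: a = T/(0.85 f'_c b_f) = 154.2/(0.85 × 4.5 × 57) = 0.707 in.
Since a = 0.707 ≤ h_f = 4.2 in, the stress block lies entirely in the flange; analyse as a rectangular beam of width b_f.
M_n = T(d − a/2) = 154.2 × (27.9 − 0.3535) = 4247.7 kip·in.
M_n = 4247.7/12 = 353.98 kip·ft.

M_n ≈ 354 kip·ft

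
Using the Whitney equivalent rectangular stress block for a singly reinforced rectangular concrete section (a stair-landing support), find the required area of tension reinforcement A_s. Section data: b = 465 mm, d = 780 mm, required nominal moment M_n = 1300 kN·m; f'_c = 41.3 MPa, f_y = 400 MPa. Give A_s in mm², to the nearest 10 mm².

A_s ≈ 4480 mm²

With M_n = 0.85 f'_c a b (d − a/2), solve the quadratic for a:
a = d − √(d² − 2M_n/(0.85 f'_c b)) = 780 − √(780² − 2 × 1300×10⁶/(0.85 × 41.3 × 465)) = 109.83 mm.
A_s = 0.85 f'_c a b / f_y = 0.85 × 41.3 × 109.83 × 465 / 400 = 4482.1 mm².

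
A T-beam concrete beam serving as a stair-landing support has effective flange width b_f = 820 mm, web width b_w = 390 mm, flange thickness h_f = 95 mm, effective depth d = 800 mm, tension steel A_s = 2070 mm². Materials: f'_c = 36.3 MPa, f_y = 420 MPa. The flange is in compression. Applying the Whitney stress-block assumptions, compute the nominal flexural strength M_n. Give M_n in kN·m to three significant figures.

M_n ≈ 681 kN·m

Tension: T = A_s f_y = 2070 × 420 = 869400 N.
Try a within the flange: a = T/(0.85 f'_c b_f) = 869400/(0.85 × 36.3 × 820) = 34.36 mm.
Since a = 34.36 ≤ h_f = 95 mm, the stress block lies entirely in the flange; analyse as a rectangular beam of width b_f.
M_n = T(d − a/2) = 869400 × (800 − 17.18) = 680.58 × 10⁶ N·mm.
M_n = 680.58 kN·m.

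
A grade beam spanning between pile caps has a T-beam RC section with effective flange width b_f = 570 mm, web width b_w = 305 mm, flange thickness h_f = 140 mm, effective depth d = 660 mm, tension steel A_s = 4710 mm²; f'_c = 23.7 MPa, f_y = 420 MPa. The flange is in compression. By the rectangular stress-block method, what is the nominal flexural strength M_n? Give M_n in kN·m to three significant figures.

M_n ≈ 1130 kN·m

Tension: T = A_s f_y = 4710 × 420 = 1978200 N.
Try a within the flange: a = T/(0.85 f'_c b_f) = 1978200/(0.85 × 23.7 × 570) = 172.28 mm.
a = 172.28 > h_f = 140 mm: the block extends into the web. Split into flange-overhang and web parts.
C_f = 0.85 f'_c (b_f − b_w) h_f = 0.85 × 23.7 × (570 − 305) × 140 = 747380 N.
Remaining web compression depth: a_w = (T − C_f)/(0.85 f'_c b_w) = (1978200 − 747380)/(0.85 × 23.7 × 305) = 200.32 mm.
M_n = C_f(d − h_f/2) + (T − C_f)(d − a_w/2) = 747380 × (660 − 70) + 1230820 × (660 − 100.16) = 440.95 + 689.06 = 1130.01 × 10⁶ N·mm.
M_n = 1130.01 kN·m.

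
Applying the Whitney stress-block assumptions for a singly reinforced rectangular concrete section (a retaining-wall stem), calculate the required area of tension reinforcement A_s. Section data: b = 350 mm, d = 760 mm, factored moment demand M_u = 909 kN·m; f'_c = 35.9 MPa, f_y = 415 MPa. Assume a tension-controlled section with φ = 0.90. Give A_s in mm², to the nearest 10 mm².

M_n = M_u/φ = 909/0.90 = 1010 kN·m.
With M_n = 0.85 f'_c a b (d − a/2), solve the quadratic for a:
a = d − √(d² − 2M_n/(0.85 f'_c b)) = 760 − √(760² − 2 × 1010×10⁶/(0.85 × 35.9 × 350)) = 136.73 mm.
A_s = 0.85 f'_c a b / f_y = 0.85 × 35.9 × 136.73 × 350 / 415 = 3518.8 mm².

A_s ≈ 3520 mm²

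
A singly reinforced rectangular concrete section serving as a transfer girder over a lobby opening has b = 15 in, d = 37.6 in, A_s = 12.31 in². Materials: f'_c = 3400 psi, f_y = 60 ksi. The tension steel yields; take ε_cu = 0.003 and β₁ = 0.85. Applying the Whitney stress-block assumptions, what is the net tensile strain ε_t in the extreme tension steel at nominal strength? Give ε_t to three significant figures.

ε_t ≈ 0.00263

a = A_s f_y/(0.85 f'_c b) = 17.038 in.
β₁ = 0.85, so c = a/β₁ = 17.038/0.85 = 20.045 in.
From the linear strain diagram with ε_cu = 0.003: ε_t = 0.003 (d − c)/c = 0.003 × (37.6 − 20.045)/20.045 = 0.00263.
ε_t < 0.004 — the section is over-reinforced for flexure under ACI limits.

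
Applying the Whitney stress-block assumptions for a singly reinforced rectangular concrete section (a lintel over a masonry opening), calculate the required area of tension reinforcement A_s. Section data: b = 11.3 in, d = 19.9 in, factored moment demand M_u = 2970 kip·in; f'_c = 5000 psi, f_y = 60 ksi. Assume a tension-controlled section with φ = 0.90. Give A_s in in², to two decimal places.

M_n = M_u/φ = 2970/0.90 = 3300 kip·in.
From M_n = 0.85 f'_c a b (d − a/2):
a = d − √(d² − 2M_n/(0.85 f'_c b)) = 19.9 − √(19.9² − 2 × 3300/(0.85 × 5 × 11.3)) = 3.820 in.
A_s = 0.85 f'_c a b / f_y = 0.85 × 5 × 3.820 × 11.3 / 60 = 3.058 in².

A_s ≈ 3.06 in²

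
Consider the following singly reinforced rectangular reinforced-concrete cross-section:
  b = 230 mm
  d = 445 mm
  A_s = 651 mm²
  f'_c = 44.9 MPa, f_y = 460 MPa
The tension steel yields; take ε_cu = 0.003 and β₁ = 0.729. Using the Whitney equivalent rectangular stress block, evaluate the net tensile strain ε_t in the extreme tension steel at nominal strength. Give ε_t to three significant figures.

ε_t ≈ 0.0255

a = A_s f_y/(0.85 f'_c b) = 34.12 mm.
β₁ = 0.729, so c = a/β₁ = 34.12/0.729 = 46.80 mm.
From the linear strain diagram with ε_cu = 0.003: ε_t = 0.003 (d − c)/c = 0.003 × (445 − 46.80)/46.80 = 0.0255.
Since ε_t ≥ 0.005, the section is tension-controlled.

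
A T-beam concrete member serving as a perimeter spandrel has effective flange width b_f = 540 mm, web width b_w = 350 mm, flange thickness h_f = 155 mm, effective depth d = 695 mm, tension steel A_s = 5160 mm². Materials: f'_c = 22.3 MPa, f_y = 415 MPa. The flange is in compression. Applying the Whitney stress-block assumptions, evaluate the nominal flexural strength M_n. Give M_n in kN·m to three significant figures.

Tension: T = A_s f_y = 5160 × 415 = 2141400 N.
Try a within the flange: a = T/(0.85 f'_c b_f) = 2141400/(0.85 × 22.3 × 540) = 209.21 mm.
a = 209.21 > h_f = 155 mm: the block extends into the web. Split into flange-overhang and web parts.
C_f = 0.85 f'_c (b_f − b_w) h_f = 0.85 × 22.3 × (540 − 350) × 155 = 558225 N.
Remaining web compression depth: a_w = (T − C_f)/(0.85 f'_c b_w) = (2141400 − 558225)/(0.85 × 22.3 × 350) = 238.64 mm.
M_n = C_f(d − h_f/2) + (T − C_f)(d − a_w/2) = 558225 × (695 − 77.5) + 1583175 × (695 − 119.32) = 344.70 + 911.40 = 1256.10 × 10⁶ N·mm.
M_n = 1256.10 kN·m.

M_n ≈ 1260 kN·m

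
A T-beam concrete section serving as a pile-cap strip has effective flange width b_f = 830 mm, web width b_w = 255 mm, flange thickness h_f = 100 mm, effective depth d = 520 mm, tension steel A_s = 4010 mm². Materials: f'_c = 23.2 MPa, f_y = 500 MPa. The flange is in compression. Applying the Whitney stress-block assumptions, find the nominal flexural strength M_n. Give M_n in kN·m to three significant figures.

Tension: T = A_s f_y = 4010 × 500 = 2005000 N.
Try a within the flange: a = T/(0.85 f'_c b_f) = 2005000/(0.85 × 23.2 × 830) = 122.50 mm.
a = 122.50 > h_f = 100 mm: the block extends into the web. Split into flange-overhang and web parts.
C_f = 0.85 f'_c (b_f − b_w) h_f = 0.85 × 23.2 × (830 − 255) × 100 = 1133900 N.
Remaining web compression depth: a_w = (T − C_f)/(0.85 f'_c b_w) = (2005000 − 1133900)/(0.85 × 23.2 × 255) = 173.23 mm.
M_n = C_f(d − h_f/2) + (T − C_f)(d − a_w/2) = 1133900 × (520 − 50) + 871100 × (520 − 86.615) = 532.93 + 377.52 = 910.45 × 10⁶ N·mm.
M_n = 910.45 kN·m.

M_n ≈ 910 kN·m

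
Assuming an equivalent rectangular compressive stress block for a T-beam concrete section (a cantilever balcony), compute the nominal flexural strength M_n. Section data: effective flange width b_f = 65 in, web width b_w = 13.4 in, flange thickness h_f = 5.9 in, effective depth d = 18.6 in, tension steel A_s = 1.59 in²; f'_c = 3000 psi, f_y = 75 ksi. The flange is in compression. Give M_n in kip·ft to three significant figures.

M_n ≈ 181 kip·ft

Tension: T = A_s f_y = 1.59 × 75 = 119.25 kips.
Try a within the flange: a = T/(0.85 f'_c b_f) = 119.25/(0.85 × 3 × 65) = 0.719 in.
Since a = 0.719 ≤ h_f = 5.9 in, the stress block lies entirely in the flange; analyse as a rectangular beam of width b_f.
M_n = T(d − a/2) = 119.25 × (18.6 − 0.3595) = 2175.2 kip·in.
M_n = 2175.2/12 = 181.27 kip·ft.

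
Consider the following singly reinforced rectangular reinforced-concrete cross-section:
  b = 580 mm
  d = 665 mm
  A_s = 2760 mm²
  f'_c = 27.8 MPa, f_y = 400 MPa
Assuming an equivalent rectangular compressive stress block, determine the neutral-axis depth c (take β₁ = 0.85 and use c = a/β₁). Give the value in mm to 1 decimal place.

T = A_s f_y = 2760 × 400 = 1104000 N = 1104 kN.
Setting C = 0.85 f'_c a b equal to T: a = 1104000/(0.85 × 27.8 × 580) = 80.552 mm.
With β₁ = 0.85, c = a/β₁ = 80.552/0.85 = 94.8 mm.

c ≈ 94.8 mm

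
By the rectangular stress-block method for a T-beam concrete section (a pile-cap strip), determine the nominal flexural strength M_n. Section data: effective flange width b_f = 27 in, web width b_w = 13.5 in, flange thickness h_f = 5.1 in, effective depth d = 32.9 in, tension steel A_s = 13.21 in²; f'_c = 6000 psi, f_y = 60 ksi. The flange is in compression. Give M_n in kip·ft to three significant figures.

M_n ≈ 1980 kip·ft

Tension: T = A_s f_y = 13.21 × 60 = 792.6 kips.
Try a within the flange: a = T/(0.85 f'_c b_f) = 792.6/(0.85 × 6 × 27) = 5.756 in.
a = 5.756 > h_f = 5.1 in: the block extends into the web. Split into flange-overhang and web parts.
C_f = 0.85 f'_c (b_f − b_w) h_f = 0.85 × 6 × (27 − 13.5) × 5.1 = 351.1 kips.
Remaining web compression depth: a_w = (T − C_f)/(0.85 f'_c b_w) = (792.6 − 351.1)/(0.85 × 6 × 13.5) = 6.412 in.
M_n = C_f(d − h_f/2) + (T − C_f)(d − a_w/2) = 351.1 × (32.9 − 2.55) + 441.5 × (32.9 − 3.206) = 10655.9 + 13109.9 = 23765.8 kip·in.
M_n = 23765.8/12 = 1980.48 kip·ft.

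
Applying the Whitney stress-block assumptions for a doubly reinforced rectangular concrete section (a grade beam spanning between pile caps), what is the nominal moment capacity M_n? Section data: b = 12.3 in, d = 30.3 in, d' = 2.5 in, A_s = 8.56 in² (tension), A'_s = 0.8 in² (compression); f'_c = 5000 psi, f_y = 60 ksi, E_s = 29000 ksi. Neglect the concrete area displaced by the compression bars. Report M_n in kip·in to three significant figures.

Assume both steels yield.
a = (A_s − A'_s) f_y/(0.85 f'_c b) = (8.56 − 0.8) × 60/(0.85 × 5 × 12.3) = 8.907 in.
c = a/β₁ = 8.907/0.8 = 11.134 in; ε'_s = 0.003(c − d')/c = 0.0023 ≥ ε_y = 0.0021, so the compression steel yields.
M_n = (A_s − A'_s) f_y (d − a/2) + A'_s f_y (d − d') = 465.6 × (30.3 − 4.4535) + 48 × (30.3 − 2.5) = 12034.1 + 1334.4 = 13368.5 kip·in.

M_n ≈ 13400 kip·in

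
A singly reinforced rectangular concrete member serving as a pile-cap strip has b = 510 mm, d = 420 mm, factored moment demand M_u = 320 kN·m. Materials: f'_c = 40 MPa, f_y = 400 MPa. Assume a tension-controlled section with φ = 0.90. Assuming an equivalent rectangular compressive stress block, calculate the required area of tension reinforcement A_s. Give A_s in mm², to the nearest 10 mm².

M_n = M_u/φ = 320/0.90 = 355.556 kN·m.
With M_n = 0.85 f'_c a b (d − a/2), solve the quadratic for a:
a = d − √(d² − 2M_n/(0.85 f'_c b)) = 420 − √(420² − 2 × 355.556×10⁶/(0.85 × 40 × 510)) = 52.05 mm.
A_s = 0.85 f'_c a b / f_y = 0.85 × 40 × 52.05 × 510 / 400 = 2256.4 mm².

A_s ≈ 2260 mm²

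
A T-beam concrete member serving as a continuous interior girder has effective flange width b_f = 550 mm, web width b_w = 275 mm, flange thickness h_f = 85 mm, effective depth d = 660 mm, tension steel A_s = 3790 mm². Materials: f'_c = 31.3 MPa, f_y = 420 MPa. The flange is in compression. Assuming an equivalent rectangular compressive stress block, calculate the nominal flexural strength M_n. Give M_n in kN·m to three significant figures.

Tension: T = A_s f_y = 3790 × 420 = 1591800 N.
Try a within the flange: a = T/(0.85 f'_c b_f) = 1591800/(0.85 × 31.3 × 550) = 108.78 mm.
a = 108.78 > h_f = 85 mm: the block extends into the web. Split into flange-overhang and web parts.
C_f = 0.85 f'_c (b_f − b_w) h_f = 0.85 × 31.3 × (550 − 275) × 85 = 621892 N.
Remaining web compression depth: a_w = (T − C_f)/(0.85 f'_c b_w) = (1591800 − 621892)/(0.85 × 31.3 × 275) = 132.57 mm.
M_n = C_f(d − h_f/2) + (T − C_f)(d − a_w/2) = 621892 × (660 − 42.5) + 969908 × (660 − 66.285) = 384.02 + 575.85 = 959.87 × 10⁶ N·mm.
M_n = 959.87 kN·m.

M_n ≈ 960 kN·m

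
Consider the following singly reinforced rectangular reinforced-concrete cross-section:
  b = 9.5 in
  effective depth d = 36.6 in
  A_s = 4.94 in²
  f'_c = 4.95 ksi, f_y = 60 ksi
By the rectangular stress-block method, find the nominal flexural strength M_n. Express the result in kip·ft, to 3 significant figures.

M_n ≈ 812 kip·ft

T = A_s f_y = 4.94 × 60 = 296.4 kips.
a = T/(0.85 f'_c b) = 296.4/(0.85 × 4.95 × 9.5) = 7.415 in.
M_n = T(d − a/2) = 296.4 × (36.6 − 3.7075) = 9749.3 kip·in = 9749.3/12 = 812.44 kip·ft.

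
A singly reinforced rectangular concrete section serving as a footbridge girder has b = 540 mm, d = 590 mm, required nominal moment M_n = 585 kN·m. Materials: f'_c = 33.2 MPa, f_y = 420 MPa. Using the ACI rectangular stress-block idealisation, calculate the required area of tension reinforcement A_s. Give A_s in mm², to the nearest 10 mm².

With M_n = 0.85 f'_c a b (d − a/2), solve the quadratic for a:
a = d − √(d² − 2M_n/(0.85 f'_c b)) = 590 − √(590² − 2 × 585×10⁶/(0.85 × 33.2 × 540)) = 69.11 mm.
A_s = 0.85 f'_c a b / f_y = 0.85 × 33.2 × 69.11 × 540 / 420 = 2507.5 mm².

A_s ≈ 2510 mm²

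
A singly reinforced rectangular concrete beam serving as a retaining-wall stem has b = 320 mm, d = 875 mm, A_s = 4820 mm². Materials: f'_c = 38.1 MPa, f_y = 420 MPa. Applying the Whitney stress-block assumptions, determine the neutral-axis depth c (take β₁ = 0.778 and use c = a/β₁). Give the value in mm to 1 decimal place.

c ≈ 251.1 mm

T = A_s f_y = 4820 × 420 = 2024400 N = 2024.4 kN.
Setting C = 0.85 f'_c a b equal to T: a = 2024400/(0.85 × 38.1 × 320) = 195.345 mm.
With β₁ = 0.778, c = a/β₁ = 195.345/0.778 = 251.1 mm.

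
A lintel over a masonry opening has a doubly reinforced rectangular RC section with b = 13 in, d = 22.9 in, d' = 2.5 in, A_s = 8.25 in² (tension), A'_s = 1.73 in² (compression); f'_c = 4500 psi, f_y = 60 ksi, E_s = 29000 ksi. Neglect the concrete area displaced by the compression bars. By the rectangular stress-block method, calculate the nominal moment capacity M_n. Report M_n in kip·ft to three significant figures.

Assume both steels yield.
a = (A_s − A'_s) f_y/(0.85 f'_c b) = (8.25 − 1.73) × 60/(0.85 × 4.5 × 13) = 7.867 in.
c = a/β₁ = 7.867/0.825 = 9.536 in; ε'_s = 0.003(c − d')/c = 0.0022 ≥ ε_y = 0.0021, so the compression steel yields.
M_n = (A_s − A'_s) f_y (d − a/2) + A'_s f_y (d − d') = 391.2 × (22.9 − 3.9335) + 103.8 × (22.9 − 2.5) = 7419.7 + 2117.5 = 9537.2 kip·in = 9537.2/12 = 794.77 kip·ft.

M_n ≈ 795 kip·ft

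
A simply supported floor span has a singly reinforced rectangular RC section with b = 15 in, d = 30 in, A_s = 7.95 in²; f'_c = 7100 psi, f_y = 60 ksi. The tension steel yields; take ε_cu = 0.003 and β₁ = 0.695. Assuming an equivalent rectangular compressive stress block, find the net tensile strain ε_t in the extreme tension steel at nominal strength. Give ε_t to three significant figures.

ε_t ≈ 0.00887

a = A_s f_y/(0.85 f'_c b) = 5.269 in.
β₁ = 0.695, so c = a/β₁ = 5.269/0.695 = 7.581 in.
From the linear strain diagram with ε_cu = 0.003: ε_t = 0.003 (d − c)/c = 0.003 × (30 − 7.581)/7.581 = 0.00887.
Since ε_t ≥ 0.005, the section is tension-controlled.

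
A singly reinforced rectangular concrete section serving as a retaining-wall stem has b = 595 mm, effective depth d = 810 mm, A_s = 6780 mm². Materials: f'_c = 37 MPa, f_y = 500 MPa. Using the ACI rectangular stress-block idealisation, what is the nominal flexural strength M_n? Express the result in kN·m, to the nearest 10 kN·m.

M_n ≈ 2440 kN·m

T = A_s f_y = 6780 × 500 = 3390000 N = 3390 kN.
From C = T: a = T/(0.85 f'_c b) = 3390000/(0.85 × 37 × 595) = 181.16 mm.
M_n = T(d − a/2) = 3390 kN × (810 − 90.58) mm = 2438.83 kN·m.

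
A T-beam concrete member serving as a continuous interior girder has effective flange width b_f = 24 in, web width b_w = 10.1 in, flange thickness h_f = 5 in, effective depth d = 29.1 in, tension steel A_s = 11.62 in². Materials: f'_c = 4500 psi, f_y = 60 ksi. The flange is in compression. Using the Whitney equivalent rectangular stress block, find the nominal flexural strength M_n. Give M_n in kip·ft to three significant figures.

M_n ≈ 1430 kip·ft

Tension: T = A_s f_y = 11.62 × 60 = 697.2 kips.
Try a within the flange: a = T/(0.85 f'_c b_f) = 697.2/(0.85 × 4.5 × 24) = 7.595 in.
a = 7.595 > h_f = 5 in: the block extends into the web. Split into flange-overhang and web parts.
C_f = 0.85 f'_c (b_f − b_w) h_f = 0.85 × 4.5 × (24 − 10.1) × 5 = 265.8 kips.
Remaining web compression depth: a_w = (T − C_f)/(0.85 f'_c b_w) = (697.2 − 265.8)/(0.85 × 4.5 × 10.1) = 11.167 in.
M_n = C_f(d − h_f/2) + (T − C_f)(d − a_w/2) = 265.8 × (29.1 − 2.5) + 431.4 × (29.1 − 5.5835) = 7070.3 + 10145.0 = 17215.3 kip·in.
M_n = 17215.3/12 = 1434.61 kip·ft.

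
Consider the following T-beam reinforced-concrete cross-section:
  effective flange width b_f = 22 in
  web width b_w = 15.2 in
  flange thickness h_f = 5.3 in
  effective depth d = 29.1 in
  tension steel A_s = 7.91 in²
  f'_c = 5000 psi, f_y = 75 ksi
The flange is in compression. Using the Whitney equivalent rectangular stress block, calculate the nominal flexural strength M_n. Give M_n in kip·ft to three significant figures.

M_n ≈ 1280 kip·ft

Tension: T = A_s f_y = 7.91 × 75 = 593.25 kips.
Try a within the flange: a = T/(0.85 f'_c b_f) = 593.25/(0.85 × 5 × 22) = 6.345 in.
a = 6.345 > h_f = 5.3 in: the block extends into the web. Split into flange-overhang and web parts.
C_f = 0.85 f'_c (b_f − b_w) h_f = 0.85 × 5 × (22 − 15.2) × 5.3 = 153.2 kips.
Remaining web compression depth: a_w = (T − C_f)/(0.85 f'_c b_w) = (593.25 − 153.2)/(0.85 × 5 × 15.2) = 6.812 in.
M_n = C_f(d − h_f/2) + (T − C_f)(d − a_w/2) = 153.2 × (29.1 − 2.65) + 440.05 × (29.1 − 3.406) = 4052.1 + 11306.6 = 15358.7 kip·in.
M_n = 15358.7/12 = 1279.89 kip·ft.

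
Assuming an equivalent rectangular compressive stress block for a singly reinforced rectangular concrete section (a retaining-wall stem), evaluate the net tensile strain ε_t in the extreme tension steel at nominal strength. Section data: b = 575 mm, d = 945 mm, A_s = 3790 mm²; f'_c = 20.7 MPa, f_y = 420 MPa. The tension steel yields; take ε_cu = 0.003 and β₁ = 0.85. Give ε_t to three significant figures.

a = A_s f_y/(0.85 f'_c b) = 157.34 mm.
β₁ = 0.85, so c = a/β₁ = 157.34/0.85 = 185.11 mm.
From the linear strain diagram with ε_cu = 0.003: ε_t = 0.003 (d − c)/c = 0.003 × (945 − 185.11)/185.11 = 0.0123.
Since ε_t ≥ 0.005, the section is tension-controlled.

ε_t ≈ 0.0123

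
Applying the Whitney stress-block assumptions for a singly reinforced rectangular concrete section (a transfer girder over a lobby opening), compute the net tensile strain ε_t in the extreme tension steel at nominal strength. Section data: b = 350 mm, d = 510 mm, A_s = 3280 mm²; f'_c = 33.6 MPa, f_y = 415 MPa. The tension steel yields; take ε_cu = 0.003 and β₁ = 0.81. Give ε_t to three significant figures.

ε_t ≈ 0.00610

a = A_s f_y/(0.85 f'_c b) = 136.17 mm.
β₁ = 0.81, so c = a/β₁ = 136.17/0.81 = 168.11 mm.
From the linear strain diagram with ε_cu = 0.003: ε_t = 0.003 (d − c)/c = 0.003 × (510 − 168.11)/168.11 = 0.00610.
Since ε_t ≥ 0.005, the section is tension-controlled.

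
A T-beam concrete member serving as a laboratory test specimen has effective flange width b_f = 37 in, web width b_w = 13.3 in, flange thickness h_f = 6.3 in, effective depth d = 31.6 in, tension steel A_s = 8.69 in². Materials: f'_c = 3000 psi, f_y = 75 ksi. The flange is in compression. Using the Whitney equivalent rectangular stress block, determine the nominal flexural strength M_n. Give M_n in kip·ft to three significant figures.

M_n ≈ 1530 kip·ft

Tension: T = A_s f_y = 8.69 × 75 = 651.75 kips.
Try a within the flange: a = T/(0.85 f'_c b_f) = 651.75/(0.85 × 3 × 37) = 6.908 in.
a = 6.908 > h_f = 6.3 in: the block extends into the web. Split into flange-overhang and web parts.
C_f = 0.85 f'_c (b_f − b_w) h_f = 0.85 × 3 × (37 − 13.3) × 6.3 = 380.7 kips.
Remaining web compression depth: a_w = (T − C_f)/(0.85 f'_c b_w) = (651.75 − 380.7)/(0.85 × 3 × 13.3) = 7.992 in.
M_n = C_f(d − h_f/2) + (T − C_f)(d − a_w/2) = 380.7 × (31.6 − 3.15) + 271.05 × (31.6 − 3.996) = 10830.9 + 7482.1 = 18313.0 kip·in.
M_n = 18313.0/12 = 1526.08 kip·ft.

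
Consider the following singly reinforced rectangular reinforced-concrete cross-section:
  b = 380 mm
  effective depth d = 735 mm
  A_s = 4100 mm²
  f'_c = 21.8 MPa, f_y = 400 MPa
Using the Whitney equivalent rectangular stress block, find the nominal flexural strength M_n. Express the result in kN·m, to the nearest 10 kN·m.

M_n ≈ 1010 kN·m

T = A_s f_y = 4100 × 400 = 1640000 N = 1640 kN.
From C = T: a = T/(0.85 f'_c b) = 1640000/(0.85 × 21.8 × 380) = 232.91 mm.
M_n = T(d − a/2) = 1640 kN × (735 − 116.455) mm = 1014.41 kN·m.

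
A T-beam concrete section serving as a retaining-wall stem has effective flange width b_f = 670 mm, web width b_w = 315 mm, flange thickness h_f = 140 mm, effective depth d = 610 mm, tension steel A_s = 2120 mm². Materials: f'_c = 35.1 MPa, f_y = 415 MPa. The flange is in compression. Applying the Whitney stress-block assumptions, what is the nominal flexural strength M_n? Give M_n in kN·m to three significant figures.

Tension: T = A_s f_y = 2120 × 415 = 879800 N.
Try a within the flange: a = T/(0.85 f'_c b_f) = 879800/(0.85 × 35.1 × 670) = 44.01 mm.
Since a = 44.01 ≤ h_f = 140 mm, the stress block lies entirely in the flange; analyse as a rectangular beam of width b_f.
M_n = T(d − a/2) = 879800 × (610 − 22.005) = 517.32 × 10⁶ N·mm.
M_n = 517.32 kN·m.

M_n ≈ 517 kN·m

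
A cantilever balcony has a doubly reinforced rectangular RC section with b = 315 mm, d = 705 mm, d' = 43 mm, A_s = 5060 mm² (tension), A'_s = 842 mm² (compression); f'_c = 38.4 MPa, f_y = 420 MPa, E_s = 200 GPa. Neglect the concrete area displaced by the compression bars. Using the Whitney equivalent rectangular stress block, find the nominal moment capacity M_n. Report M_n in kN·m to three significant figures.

Assume both tension and compression steel yield.
Net tension couple steel: A_s − A'_s = 4218 mm².
a = (A_s − A'_s) f_y / (0.85 f'_c b) = 1771560/(0.85 × 38.4 × 315) = 172.30 mm.
c = a/β₁ = 172.30/0.776 = 222.04 mm; ε'_s = 0.003(c − d')/c = 0.0024 ≥ f_y/E_s = 0.0021, so compression steel does yield.
M_n = (A_s − A'_s) f_y (d − a/2) + A'_s f_y (d − d') = [1771560 × (705 − 86.15) + 353640 × (705 − 43)] × 10⁻⁶ = 1096.33 + 234.11 = 1330.44 kN·m.

M_n ≈ 1330 kN·m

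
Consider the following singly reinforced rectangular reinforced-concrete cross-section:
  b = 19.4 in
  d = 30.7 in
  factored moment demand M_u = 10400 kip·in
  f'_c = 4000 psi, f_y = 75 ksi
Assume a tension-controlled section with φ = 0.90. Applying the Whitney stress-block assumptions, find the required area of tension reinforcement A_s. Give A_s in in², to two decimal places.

M_n = M_u/φ = 10400/0.90 = 11555.6 kip·in.
From M_n = 0.85 f'_c a b (d − a/2):
a = d − √(d² − 2M_n/(0.85 f'_c b)) = 30.7 − √(30.7² − 2 × 11555.6/(0.85 × 4 × 19.4)) = 6.367 in.
A_s = 0.85 f'_c a b / f_y = 0.85 × 4 × 6.367 × 19.4 / 75 = 5.600 in².

A_s ≈ 5.60 in²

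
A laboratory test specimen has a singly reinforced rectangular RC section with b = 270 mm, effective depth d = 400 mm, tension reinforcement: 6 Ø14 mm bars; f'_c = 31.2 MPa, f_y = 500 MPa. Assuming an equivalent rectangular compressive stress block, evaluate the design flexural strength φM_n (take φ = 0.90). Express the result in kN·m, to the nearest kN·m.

φM_n ≈ 153 kN·m

A_s = 6 × 154 = 924 mm².
T = A_s f_y = 924 × 500 = 462000 N = 462 kN.
From C = T: a = T/(0.85 f'_c b) = 462000/(0.85 × 31.2 × 270) = 64.52 mm.
M_n = T(d − a/2) = 462 kN × (400 − 32.26) mm = 169.90 kN·m.
φM_n = 0.90 × 169.90 = 152.91 kN·m.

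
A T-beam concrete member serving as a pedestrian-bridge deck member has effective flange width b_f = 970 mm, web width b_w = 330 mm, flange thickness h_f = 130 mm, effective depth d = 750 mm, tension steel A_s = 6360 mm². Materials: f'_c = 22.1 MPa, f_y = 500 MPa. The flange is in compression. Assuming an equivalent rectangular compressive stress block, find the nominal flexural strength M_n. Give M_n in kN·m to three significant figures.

Tension: T = A_s f_y = 6360 × 500 = 3180000 N.
Try a within the flange: a = T/(0.85 f'_c b_f) = 3180000/(0.85 × 22.1 × 970) = 174.52 mm.
a = 174.52 > h_f = 130 mm: the block extends into the web. Split into flange-overhang and web parts.
C_f = 0.85 f'_c (b_f − b_w) h_f = 0.85 × 22.1 × (970 − 330) × 130 = 1562912 N.
Remaining web compression depth: a_w = (T − C_f)/(0.85 f'_c b_w) = (3180000 − 1562912)/(0.85 × 22.1 × 330) = 260.86 mm.
M_n = C_f(d − h_f/2) + (T − C_f)(d − a_w/2) = 1562912 × (750 − 65) + 1617088 × (750 − 130.43) = 1070.59 + 1001.90 = 2072.49 × 10⁶ N·mm.
M_n = 2072.49 kN·m.

M_n ≈ 2070 kN·m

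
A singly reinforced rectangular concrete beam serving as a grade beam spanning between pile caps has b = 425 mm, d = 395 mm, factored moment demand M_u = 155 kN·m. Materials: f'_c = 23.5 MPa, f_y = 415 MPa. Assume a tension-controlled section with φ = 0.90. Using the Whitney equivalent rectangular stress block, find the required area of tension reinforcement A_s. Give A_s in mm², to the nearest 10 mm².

A_s ≈ 1130 mm²

M_n = M_u/φ = 155/0.90 = 172.222 kN·m.
With M_n = 0.85 f'_c a b (d − a/2), solve the quadratic for a:
a = d − √(d² − 2M_n/(0.85 f'_c b)) = 395 − √(395² − 2 × 172.222×10⁶/(0.85 × 23.5 × 425)) = 55.22 mm.
A_s = 0.85 f'_c a b / f_y = 0.85 × 23.5 × 55.22 × 425 / 415 = 1129.6 mm².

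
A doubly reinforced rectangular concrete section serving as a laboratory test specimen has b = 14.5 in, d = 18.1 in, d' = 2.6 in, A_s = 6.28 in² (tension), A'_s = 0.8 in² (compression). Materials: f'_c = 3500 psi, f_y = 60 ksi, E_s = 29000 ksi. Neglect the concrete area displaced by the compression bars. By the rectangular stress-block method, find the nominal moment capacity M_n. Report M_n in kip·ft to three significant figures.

Assume both steels yield.
a = (A_s − A'_s) f_y/(0.85 f'_c b) = (6.28 − 0.8) × 60/(0.85 × 3.5 × 14.5) = 7.622 in.
c = a/β₁ = 7.622/0.85 = 8.967 in; ε'_s = 0.003(c − d')/c = 0.0021 ≥ ε_y = 0.0021, so the compression steel yields.
M_n = (A_s − A'_s) f_y (d − a/2) + A'_s f_y (d − d') = 328.8 × (18.1 − 3.811) + 48 × (18.1 − 2.6) = 4698.2 + 744.0 = 5442.2 kip·in = 5442.2/12 = 453.52 kip·ft.

M_n ≈ 454 kip·ft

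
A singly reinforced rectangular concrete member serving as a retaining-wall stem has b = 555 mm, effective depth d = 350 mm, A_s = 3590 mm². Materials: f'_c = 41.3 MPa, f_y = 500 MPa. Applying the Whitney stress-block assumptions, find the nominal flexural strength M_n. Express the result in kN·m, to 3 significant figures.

M_n ≈ 546 kN·m

T = A_s f_y = 3590 × 500 = 1795000 N = 1795 kN.
From C = T: a = T/(0.85 f'_c b) = 1795000/(0.85 × 41.3 × 555) = 92.13 mm.
M_n = T(d − a/2) = 1795 kN × (350 − 46.065) mm = 545.56 kN·m.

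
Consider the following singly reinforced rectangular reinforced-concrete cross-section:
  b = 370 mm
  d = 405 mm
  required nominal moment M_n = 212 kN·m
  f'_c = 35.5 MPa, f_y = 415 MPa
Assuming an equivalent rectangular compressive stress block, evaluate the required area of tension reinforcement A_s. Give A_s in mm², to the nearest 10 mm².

A_s ≈ 1340 mm²

With M_n = 0.85 f'_c a b (d − a/2), solve the quadratic for a:
a = d − √(d² − 2M_n/(0.85 f'_c b)) = 405 − √(405² − 2 × 212×10⁶/(0.85 × 35.5 × 370)) = 49.97 mm.
A_s = 0.85 f'_c a b / f_y = 0.85 × 35.5 × 49.97 × 370 / 415 = 1344.3 mm².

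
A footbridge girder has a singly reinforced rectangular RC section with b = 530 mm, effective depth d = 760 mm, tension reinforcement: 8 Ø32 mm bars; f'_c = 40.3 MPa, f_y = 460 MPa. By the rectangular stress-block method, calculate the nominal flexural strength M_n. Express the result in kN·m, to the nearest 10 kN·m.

M_n ≈ 2010 kN·m

A_s = 8 × 804 = 6432 mm².
T = A_s f_y = 6432 × 460 = 2958720 N = 2958.72 kN.
From C = T: a = T/(0.85 f'_c b) = 2958720/(0.85 × 40.3 × 530) = 162.97 mm.
M_n = T(d − a/2) = 2958.72 kN × (760 − 81.485) mm = 2007.54 kN·m.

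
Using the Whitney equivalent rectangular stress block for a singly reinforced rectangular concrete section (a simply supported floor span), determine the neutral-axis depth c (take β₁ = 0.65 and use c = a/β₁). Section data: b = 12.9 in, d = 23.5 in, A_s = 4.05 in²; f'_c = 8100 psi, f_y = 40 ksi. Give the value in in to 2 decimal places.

c ≈ 2.81 in

T = A_s f_y = 4.05 × 40 = 162 kips.
a = T/(0.85 f'_c b) = 162/(0.85 × 8.1 × 12.9) = 1.8240 in.
With β₁ = 0.65, c = a/β₁ = 1.8240/0.65 = 2.81 in.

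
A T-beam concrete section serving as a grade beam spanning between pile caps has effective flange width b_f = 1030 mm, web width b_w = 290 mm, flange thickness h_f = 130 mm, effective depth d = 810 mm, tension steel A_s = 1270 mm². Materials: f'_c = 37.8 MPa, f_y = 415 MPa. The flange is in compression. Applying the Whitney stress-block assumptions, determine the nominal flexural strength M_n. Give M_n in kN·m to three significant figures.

Tension: T = A_s f_y = 1270 × 415 = 527050 N.
Try a within the flange: a = T/(0.85 f'_c b_f) = 527050/(0.85 × 37.8 × 1030) = 15.93 mm.
Since a = 15.93 ≤ h_f = 130 mm, the stress block lies entirely in the flange; analyse as a rectangular beam of width b_f.
M_n = T(d − a/2) = 527050 × (810 − 7.965) = 422.71 × 10⁶ N·mm.
M_n = 422.71 kN·m.

M_n ≈ 423 kN·m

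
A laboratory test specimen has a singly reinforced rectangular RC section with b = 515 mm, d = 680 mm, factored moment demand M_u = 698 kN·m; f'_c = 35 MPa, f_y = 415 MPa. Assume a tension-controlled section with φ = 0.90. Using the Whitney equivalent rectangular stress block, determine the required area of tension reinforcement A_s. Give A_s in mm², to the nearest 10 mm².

M_n = M_u/φ = 698/0.90 = 775.556 kN·m.
With M_n = 0.85 f'_c a b (d − a/2), solve the quadratic for a:
a = d − √(d² − 2M_n/(0.85 f'_c b)) = 680 − √(680² − 2 × 775.556×10⁶/(0.85 × 35 × 515)) = 79.03 mm.
A_s = 0.85 f'_c a b / f_y = 0.85 × 35 × 79.03 × 515 / 415 = 2917.7 mm².

A_s ≈ 2920 mm²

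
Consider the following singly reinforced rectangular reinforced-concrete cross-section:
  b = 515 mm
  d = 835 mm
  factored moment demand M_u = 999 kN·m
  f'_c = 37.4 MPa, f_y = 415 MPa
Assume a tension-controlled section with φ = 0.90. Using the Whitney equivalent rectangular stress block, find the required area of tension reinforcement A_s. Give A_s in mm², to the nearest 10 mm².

M_n = M_u/φ = 999/0.90 = 1110 kN·m.
With M_n = 0.85 f'_c a b (d − a/2), solve the quadratic for a:
a = d − √(d² − 2M_n/(0.85 f'_c b)) = 835 − √(835² − 2 × 1110×10⁶/(0.85 × 37.4 × 515)) = 85.58 mm.
A_s = 0.85 f'_c a b / f_y = 0.85 × 37.4 × 85.58 × 515 / 415 = 3376.2 mm².

A_s ≈ 3380 mm²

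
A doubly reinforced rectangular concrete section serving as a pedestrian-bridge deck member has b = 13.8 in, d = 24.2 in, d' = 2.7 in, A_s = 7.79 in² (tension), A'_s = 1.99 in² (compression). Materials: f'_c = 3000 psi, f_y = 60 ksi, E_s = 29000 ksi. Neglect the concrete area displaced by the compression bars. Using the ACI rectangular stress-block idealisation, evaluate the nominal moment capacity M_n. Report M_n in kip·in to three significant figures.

M_n ≈ 9270 kip·in

Assume both steels yield.
a = (A_s − A'_s) f_y/(0.85 f'_c b) = (7.79 − 1.99) × 60/(0.85 × 3 × 13.8) = 9.889 in.
c = a/β₁ = 9.889/0.85 = 11.634 in; ε'_s = 0.003(c − d')/c = 0.0023 ≥ ε_y = 0.0021, so the compression steel yields.
M_n = (A_s − A'_s) f_y (d − a/2) + A'_s f_y (d − d') = 348 × (24.2 − 4.9445) + 119.4 × (24.2 − 2.7) = 6700.9 + 2567.1 = 9268.0 kip·in.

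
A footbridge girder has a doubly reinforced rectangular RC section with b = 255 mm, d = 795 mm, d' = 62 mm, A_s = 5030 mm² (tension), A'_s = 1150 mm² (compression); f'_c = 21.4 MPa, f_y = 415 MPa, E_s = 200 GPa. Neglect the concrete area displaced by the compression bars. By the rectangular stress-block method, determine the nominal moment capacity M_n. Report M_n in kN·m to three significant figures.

Assume both tension and compression steel yield.
Net tension couple steel: A_s − A'_s = 3880 mm².
a = (A_s − A'_s) f_y / (0.85 f'_c b) = 1610200/(0.85 × 21.4 × 255) = 347.14 mm.
c = a/β₁ = 347.14/0.85 = 408.40 mm; ε'_s = 0.003(c − d')/c = 0.0025 ≥ f_y/E_s = 0.0021, so compression steel does yield.
M_n = (A_s − A'_s) f_y (d − a/2) + A'_s f_y (d − d') = [1610200 × (795 − 173.57) + 477250 × (795 − 62)] × 10⁻⁶ = 1000.63 + 349.82 = 1350.45 kN·m.

M_n ≈ 1350 kN·m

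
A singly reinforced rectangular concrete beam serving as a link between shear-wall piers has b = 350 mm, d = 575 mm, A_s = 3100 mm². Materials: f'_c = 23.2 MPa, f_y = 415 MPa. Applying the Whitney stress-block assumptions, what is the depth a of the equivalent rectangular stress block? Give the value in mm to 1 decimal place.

T = A_s f_y = 3100 × 415 = 1286500 N = 1286.5 kN.
Setting C = 0.85 f'_c a b equal to T: a = 1286500/(0.85 × 23.2 × 350) = 186.4 mm.

a ≈ 186.4 mm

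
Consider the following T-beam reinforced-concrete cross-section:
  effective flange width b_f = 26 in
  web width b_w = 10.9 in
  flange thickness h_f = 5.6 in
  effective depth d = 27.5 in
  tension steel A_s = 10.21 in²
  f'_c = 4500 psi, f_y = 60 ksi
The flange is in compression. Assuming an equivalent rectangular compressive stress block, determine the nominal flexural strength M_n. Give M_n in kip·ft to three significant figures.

Tension: T = A_s f_y = 10.21 × 60 = 612.6 kips.
Try a within the flange: a = T/(0.85 f'_c b_f) = 612.6/(0.85 × 4.5 × 26) = 6.160 in.
a = 6.160 > h_f = 5.6 in: the block extends into the web. Split into flange-overhang and web parts.
C_f = 0.85 f'_c (b_f − b_w) h_f = 0.85 × 4.5 × (26 − 10.9) × 5.6 = 323.4 kips.
Remaining web compression depth: a_w = (T − C_f)/(0.85 f'_c b_w) = (612.6 − 323.4)/(0.85 × 4.5 × 10.9) = 6.936 in.
M_n = C_f(d − h_f/2) + (T − C_f)(d − a_w/2) = 323.4 × (27.5 − 2.8) + 289.2 × (27.5 − 3.468) = 7988.0 + 6950.1 = 14938.1 kip·in.
M_n = 14938.1/12 = 1244.84 kip·ft.

M_n ≈ 1240 kip·ft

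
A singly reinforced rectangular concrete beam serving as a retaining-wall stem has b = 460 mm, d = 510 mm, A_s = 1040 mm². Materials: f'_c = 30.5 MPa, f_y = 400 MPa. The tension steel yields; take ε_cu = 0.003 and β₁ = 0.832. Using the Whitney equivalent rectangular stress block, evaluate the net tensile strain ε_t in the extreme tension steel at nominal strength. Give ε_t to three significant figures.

ε_t ≈ 0.0335

a = A_s f_y/(0.85 f'_c b) = 34.88 mm.
β₁ = 0.832, so c = a/β₁ = 34.88/0.832 = 41.92 mm.
From the linear strain diagram with ε_cu = 0.003: ε_t = 0.003 (d − c)/c = 0.003 × (510 − 41.92)/41.92 = 0.0335.
Since ε_t ≥ 0.005, the section is tension-controlled.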